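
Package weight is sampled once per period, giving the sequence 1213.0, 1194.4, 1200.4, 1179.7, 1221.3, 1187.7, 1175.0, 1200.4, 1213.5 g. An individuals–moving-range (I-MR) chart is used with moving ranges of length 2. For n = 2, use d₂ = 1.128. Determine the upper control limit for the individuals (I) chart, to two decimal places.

X̄ = (1213.0 + 1194.4 + 1200.4 + 1179.7 + 1221.3 + 1187.7 + 1175.0 + 1200.4 + 1213.5) / 9 = 1198.3778
Moving ranges: 18.6, 6.0, 20.7, 41.6, 33.6, 12.7, 25.4, 13.1; M̄R̄ = 171.7000 / 8 = 21.4625
UCL = X̄ + 3·M̄R̄/d₂ = 1198.3778 + 3 × 21.4625 / 1.128 = 1255.4589

1255.46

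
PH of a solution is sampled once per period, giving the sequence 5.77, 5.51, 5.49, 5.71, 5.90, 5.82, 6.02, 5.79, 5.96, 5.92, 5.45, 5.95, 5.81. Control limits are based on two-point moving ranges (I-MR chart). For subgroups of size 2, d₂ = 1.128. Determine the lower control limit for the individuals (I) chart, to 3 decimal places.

X̄ = (5.77 + 5.51 + 5.49 + 5.71 + 5.90 + 5.82 + 6.02 + 5.79 + 5.96 + 5.92 + 5.45 + 5.95 + 5.81) / 13 = 5.7769
Moving ranges: 0.26, 0.02, 0.22, 0.19, 0.08, 0.20, 0.23, 0.17, 0.04, 0.47, 0.50, 0.14; M̄R̄ = 2.5200 / 12 = 0.2100
LCL = X̄ − 3·M̄R̄/d₂ = 5.7769 − 3 × 0.2100 / 1.128 = 5.2184

5.218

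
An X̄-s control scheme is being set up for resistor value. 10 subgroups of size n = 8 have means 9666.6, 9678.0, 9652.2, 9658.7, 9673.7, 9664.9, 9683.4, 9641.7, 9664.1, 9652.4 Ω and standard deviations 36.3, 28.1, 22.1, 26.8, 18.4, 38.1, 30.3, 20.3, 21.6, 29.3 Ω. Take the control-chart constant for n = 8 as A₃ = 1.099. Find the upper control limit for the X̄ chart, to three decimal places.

X̄̄ = (9666.6 + 9678.0 + 9652.2 + 9658.7 + 9673.7 + 9664.9 + 9683.4 + 9641.7 + 9664.1 + 9652.4) / 10 = 9663.5700
s̄ = (36.3 + 28.1 + 22.1 + 26.8 + 18.4 + 38.1 + 30.3 + 20.3 + 21.6 + 29.3) / 10 = 27.1300
UCL = X̄̄ + A₃·s̄ = 9663.5700 + 1.099 × 27.1300 = 9693.3859

9693.386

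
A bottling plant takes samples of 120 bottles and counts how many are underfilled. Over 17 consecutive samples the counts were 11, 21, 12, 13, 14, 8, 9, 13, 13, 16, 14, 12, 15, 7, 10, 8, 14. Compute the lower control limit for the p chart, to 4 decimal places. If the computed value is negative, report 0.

p̄ = Σdᵢ / (k·n) = 210 / (17 × 120) = 0.10294
LCL = p̄ − 3·√(p̄(1−p̄)/n) = 0.10294 − 3 × 0.02774 = 0.01972

0.0197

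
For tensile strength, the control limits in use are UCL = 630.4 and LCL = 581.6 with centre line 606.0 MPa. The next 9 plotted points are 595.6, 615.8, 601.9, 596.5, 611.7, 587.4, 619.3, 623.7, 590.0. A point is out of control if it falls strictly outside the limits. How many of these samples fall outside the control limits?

All 9 points lie within [581.6, 630.4].

0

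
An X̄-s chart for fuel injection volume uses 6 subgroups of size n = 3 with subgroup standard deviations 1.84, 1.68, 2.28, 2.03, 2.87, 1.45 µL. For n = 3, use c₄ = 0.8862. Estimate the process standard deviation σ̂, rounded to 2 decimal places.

s̄ = (1.84 + 1.68 + 2.28 + 2.03 + 2.87 + 1.45) / 6 = 2.0250
σ̂ = s̄ / c₄ = 2.0250 / 0.8862 = 2.2850

2.29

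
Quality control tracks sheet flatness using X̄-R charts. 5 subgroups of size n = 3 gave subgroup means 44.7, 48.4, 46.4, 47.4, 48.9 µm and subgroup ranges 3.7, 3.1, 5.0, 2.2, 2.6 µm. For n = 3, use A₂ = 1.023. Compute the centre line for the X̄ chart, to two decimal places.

X̄̄ = (44.7 + 48.4 + 46.4 + 47.4 + 48.9) / 5 = 235.8000 / 5 = 47.1600
CL = X̄̄ = 47.1600

47.16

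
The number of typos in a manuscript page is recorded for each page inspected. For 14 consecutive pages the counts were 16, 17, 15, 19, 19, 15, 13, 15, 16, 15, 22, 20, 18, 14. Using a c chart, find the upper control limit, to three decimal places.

28.979

c̄ = (16 + 17 + 15 + 19 + 19 + 15 + 13 + 15 + 16 + 15 + 22 + 20 + 18 + 14) / 14 = 234 / 14 = 16.7143
UCL = c̄ + 3√c̄ = 16.7143 + 3 × √16.7143 = 16.7143 + 3 × 4.0883 = 28.9792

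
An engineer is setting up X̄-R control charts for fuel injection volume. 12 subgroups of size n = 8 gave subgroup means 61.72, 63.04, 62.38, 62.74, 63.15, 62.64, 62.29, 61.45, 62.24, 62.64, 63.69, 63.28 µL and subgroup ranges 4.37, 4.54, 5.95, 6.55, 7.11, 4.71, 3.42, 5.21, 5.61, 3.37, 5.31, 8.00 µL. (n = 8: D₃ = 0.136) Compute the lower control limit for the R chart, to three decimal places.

0.727

R̄ = (4.37 + 4.54 + 5.95 + 6.55 + 7.11 + 4.71 + 3.42 + 5.21 + 5.61 + 3.37 + 5.31 + 8.00) / 12 = 64.1500 / 12 = 5.3458
LCL_R = D₃·R̄ = 0.136 × 5.3458 = 0.7270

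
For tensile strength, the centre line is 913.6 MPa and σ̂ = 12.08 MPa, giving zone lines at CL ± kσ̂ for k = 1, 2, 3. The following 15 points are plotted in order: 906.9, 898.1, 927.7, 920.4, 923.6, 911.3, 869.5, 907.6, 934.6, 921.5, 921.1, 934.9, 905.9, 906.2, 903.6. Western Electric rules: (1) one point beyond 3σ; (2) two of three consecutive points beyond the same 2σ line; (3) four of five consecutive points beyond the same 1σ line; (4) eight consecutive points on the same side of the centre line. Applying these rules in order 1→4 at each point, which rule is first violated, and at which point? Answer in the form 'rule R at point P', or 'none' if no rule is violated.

rule 1 at point 7

Zone of each point (C = within 1σ̂, B = 1σ̂–2σ̂, A = 2σ̂–3σ̂, * = beyond 3σ̂; sign = side of CL): 1:-C, 2:-B, 3:+B, 4:+C, 5:+C, 6:-C, 7:-*, 8:-C, 9:+B, 10:+C, 11:+C, 12:+B, 13:-C, 14:-C, 15:-C
Rule 1 (one point beyond the 3σ limits) is satisfied at point 7.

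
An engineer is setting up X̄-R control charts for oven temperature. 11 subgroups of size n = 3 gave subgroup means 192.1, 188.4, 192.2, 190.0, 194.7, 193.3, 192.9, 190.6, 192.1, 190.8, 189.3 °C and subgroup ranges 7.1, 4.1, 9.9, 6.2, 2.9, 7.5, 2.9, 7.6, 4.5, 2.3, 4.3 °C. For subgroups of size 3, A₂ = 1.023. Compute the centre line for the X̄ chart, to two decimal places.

191.49

X̄̄ = (192.1 + 188.4 + 192.2 + 190.0 + 194.7 + 193.3 + 192.9 + 190.6 + 192.1 + 190.8 + 189.3) / 11 = 2106.4000 / 11 = 191.4909
CL = X̄̄ = 191.4909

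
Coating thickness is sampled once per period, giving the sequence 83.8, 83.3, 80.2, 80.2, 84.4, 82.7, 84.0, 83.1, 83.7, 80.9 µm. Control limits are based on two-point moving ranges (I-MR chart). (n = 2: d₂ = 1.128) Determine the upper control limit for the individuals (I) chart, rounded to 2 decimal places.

87.09

X̄ = (83.8 + 83.3 + 80.2 + 80.2 + 84.4 + 82.7 + 84.0 + 83.1 + 83.7 + 80.9) / 10 = 82.6300
Moving ranges: 0.5, 3.1, 0.0, 4.2, 1.7, 1.3, 0.9, 0.6, 2.8; M̄R̄ = 15.1000 / 9 = 1.6778
UCL = X̄ + 3·M̄R̄/d₂ = 82.6300 + 3 × 1.6778 / 1.128 = 87.0922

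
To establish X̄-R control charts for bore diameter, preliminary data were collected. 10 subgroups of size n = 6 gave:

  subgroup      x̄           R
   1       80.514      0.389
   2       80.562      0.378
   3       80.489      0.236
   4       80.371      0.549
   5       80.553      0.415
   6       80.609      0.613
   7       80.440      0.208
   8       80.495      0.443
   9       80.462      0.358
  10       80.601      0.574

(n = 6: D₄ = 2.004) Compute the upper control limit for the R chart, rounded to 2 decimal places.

R̄ = (0.389 + 0.378 + 0.236 + 0.549 + 0.415 + 0.613 + 0.208 + 0.443 + 0.358 + 0.574) / 10 = 4.1630 / 10 = 0.4163
UCL_R = D₄·R̄ = 2.004 × 0.4163 = 0.8343

0.83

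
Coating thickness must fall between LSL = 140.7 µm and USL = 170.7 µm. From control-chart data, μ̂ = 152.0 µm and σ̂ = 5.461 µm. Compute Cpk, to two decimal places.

0.69

Cpu = (USL − μ̂) / (3σ̂) = (170.7 − 152.0) / (3 × 5.461) = 1.1414; Cpl = (μ̂ − LSL) / (3σ̂) = (152.0 − 140.7) / (3 × 5.461) = 0.6897; Cpk = min(Cpu, Cpl) = 0.6897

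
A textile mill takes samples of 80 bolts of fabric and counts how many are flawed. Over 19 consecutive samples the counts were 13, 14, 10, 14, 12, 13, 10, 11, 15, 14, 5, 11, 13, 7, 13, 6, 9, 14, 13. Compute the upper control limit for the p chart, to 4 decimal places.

0.2601

p̄ = Σdᵢ / (k·n) = 217 / (19 × 80) = 0.14276
UCL = p̄ + 3·√(p̄(1−p̄)/n) = 0.14276 + 3 × √(0.14276×0.85724/80) = 0.14276 + 3 × 0.03911 = 0.26010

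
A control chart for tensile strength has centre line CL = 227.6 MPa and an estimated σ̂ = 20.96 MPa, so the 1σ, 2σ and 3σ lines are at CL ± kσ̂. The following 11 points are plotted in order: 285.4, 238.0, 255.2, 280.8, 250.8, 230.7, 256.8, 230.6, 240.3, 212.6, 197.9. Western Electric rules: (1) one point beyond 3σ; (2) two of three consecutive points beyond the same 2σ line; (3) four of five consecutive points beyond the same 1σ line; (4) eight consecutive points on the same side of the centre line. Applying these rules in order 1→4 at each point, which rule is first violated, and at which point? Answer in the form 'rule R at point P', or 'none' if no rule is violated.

rule 3 at point 5

Zone of each point (C = within 1σ̂, B = 1σ̂–2σ̂, A = 2σ̂–3σ̂, * = beyond 3σ̂; sign = side of CL): 1:+A, 2:+C, 3:+B, 4:+A, 5:+B, 6:+C, 7:+B, 8:+C, 9:+C, 10:-C, 11:-B
Rule 3 (four of five consecutive points beyond the same 1σ limit) is satisfied at point 5.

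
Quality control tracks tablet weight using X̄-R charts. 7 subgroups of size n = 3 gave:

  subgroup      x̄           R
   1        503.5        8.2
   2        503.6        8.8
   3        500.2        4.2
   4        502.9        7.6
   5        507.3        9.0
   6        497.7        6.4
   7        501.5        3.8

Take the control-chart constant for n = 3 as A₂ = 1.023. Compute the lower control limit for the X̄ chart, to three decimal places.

495.371

X̄̄ = (503.5 + 503.6 + 500.2 + 502.9 + 507.3 + 497.7 + 501.5) / 7 = 3516.7000 / 7 = 502.3857
R̄ = (8.2 + 8.8 + 4.2 + 7.6 + 9.0 + 6.4 + 3.8) / 7 = 48.0000 / 7 = 6.8571
LCL = X̄̄ − A₂·R̄ = 502.3857 − 1.023 × 6.8571 = 495.3709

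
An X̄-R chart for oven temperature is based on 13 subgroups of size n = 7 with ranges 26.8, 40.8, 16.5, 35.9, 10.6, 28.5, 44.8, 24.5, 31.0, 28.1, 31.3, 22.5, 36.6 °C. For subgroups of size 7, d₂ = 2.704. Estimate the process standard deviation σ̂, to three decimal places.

10.750

R̄ = (26.8 + 40.8 + 16.5 + 35.9 + 10.6 + 28.5 + 44.8 + 24.5 + 31.0 + 28.1 + 31.3 + 22.5 + 36.6) / 13 = 29.0692
σ̂ = R̄ / d₂ = 29.0692 / 2.704 = 10.7505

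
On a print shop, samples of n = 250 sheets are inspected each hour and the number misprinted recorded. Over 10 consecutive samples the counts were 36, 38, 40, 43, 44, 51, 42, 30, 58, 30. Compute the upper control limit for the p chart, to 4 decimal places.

0.2352

p̄ = Σdᵢ / (k·n) = 412 / (10 × 250) = 0.16480
UCL = p̄ + 3·√(p̄(1−p̄)/n) = 0.16480 + 3 × √(0.16480×0.83520/250) = 0.16480 + 3 × 0.02346 = 0.23519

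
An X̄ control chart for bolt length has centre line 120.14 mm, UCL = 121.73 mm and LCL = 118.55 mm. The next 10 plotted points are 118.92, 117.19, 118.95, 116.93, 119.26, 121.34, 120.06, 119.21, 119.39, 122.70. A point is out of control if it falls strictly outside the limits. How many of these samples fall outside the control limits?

3

Compare each point to [118.55, 121.73]: sample 2 = 117.19 < LCL; sample 4 = 116.93 < LCL; sample 10 = 122.70 > UCL.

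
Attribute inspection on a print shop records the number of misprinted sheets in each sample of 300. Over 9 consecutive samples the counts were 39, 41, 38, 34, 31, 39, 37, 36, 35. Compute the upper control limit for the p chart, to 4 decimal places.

p̄ = Σdᵢ / (k·n) = 330 / (9 × 300) = 0.12222
UCL = p̄ + 3·√(p̄(1−p̄)/n) = 0.12222 + 3 × √(0.12222×0.87778/300) = 0.12222 + 3 × 0.01891 = 0.17895

0.1790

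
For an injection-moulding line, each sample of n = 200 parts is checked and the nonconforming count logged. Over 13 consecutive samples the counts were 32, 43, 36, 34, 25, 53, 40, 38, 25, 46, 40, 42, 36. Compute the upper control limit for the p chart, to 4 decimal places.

p̄ = Σdᵢ / (k·n) = 490 / (13 × 200) = 0.18846
UCL = p̄ + 3·√(p̄(1−p̄)/n) = 0.18846 + 3 × √(0.18846×0.81154/200) = 0.18846 + 3 × 0.02765 = 0.27142

0.2714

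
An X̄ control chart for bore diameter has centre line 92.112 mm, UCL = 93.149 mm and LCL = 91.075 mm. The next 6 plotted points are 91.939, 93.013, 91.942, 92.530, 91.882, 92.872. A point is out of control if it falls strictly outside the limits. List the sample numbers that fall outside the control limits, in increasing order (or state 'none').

none

All 6 points lie within [91.075, 93.149].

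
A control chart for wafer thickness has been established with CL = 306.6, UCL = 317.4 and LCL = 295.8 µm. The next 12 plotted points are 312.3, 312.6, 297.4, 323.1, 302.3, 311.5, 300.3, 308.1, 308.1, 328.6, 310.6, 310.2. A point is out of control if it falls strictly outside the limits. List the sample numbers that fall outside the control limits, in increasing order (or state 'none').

Compare each point to [295.8, 317.4]: sample 4 = 323.1 > UCL; sample 10 = 328.6 > UCL.

4, 10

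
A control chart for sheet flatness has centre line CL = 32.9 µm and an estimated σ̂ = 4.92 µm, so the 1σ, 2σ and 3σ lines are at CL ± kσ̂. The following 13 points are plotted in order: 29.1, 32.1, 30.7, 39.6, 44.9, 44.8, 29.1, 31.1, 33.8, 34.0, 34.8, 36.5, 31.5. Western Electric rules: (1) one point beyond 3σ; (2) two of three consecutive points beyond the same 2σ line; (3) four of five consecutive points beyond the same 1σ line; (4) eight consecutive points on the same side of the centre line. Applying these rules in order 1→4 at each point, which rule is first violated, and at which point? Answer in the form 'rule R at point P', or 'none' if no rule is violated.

Zone of each point (C = within 1σ̂, B = 1σ̂–2σ̂, A = 2σ̂–3σ̂, * = beyond 3σ̂; sign = side of CL): 1:-C, 2:-C, 3:-C, 4:+B, 5:+A, 6:+A, 7:-C, 8:-C, 9:+C, 10:+C, 11:+C, 12:+C, 13:-C
Rule 2 (two of three consecutive points beyond the same 2σ limit) is satisfied at point 6.

rule 2 at point 6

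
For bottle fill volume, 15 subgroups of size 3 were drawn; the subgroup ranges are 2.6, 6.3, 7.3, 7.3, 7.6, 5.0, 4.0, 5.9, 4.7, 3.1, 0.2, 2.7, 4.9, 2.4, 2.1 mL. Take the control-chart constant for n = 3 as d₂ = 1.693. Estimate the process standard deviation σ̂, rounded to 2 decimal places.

2.60

R̄ = (2.6 + 6.3 + 7.3 + 7.3 + 7.6 + 5.0 + 4.0 + 5.9 + 4.7 + 3.1 + 0.2 + 2.7 + 4.9 + 2.4 + 2.1) / 15 = 4.4067
σ̂ = R̄ / d₂ = 4.4067 / 1.693 = 2.6029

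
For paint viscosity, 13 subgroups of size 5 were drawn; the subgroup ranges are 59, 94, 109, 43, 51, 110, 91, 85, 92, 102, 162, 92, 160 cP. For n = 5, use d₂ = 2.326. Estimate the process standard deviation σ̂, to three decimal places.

41.339

R̄ = (59 + 94 + 109 + 43 + 51 + 110 + 91 + 85 + 92 + 102 + 162 + 92 + 160) / 13 = 96.1538
σ̂ = R̄ / d₂ = 96.1538 / 2.326 = 41.3387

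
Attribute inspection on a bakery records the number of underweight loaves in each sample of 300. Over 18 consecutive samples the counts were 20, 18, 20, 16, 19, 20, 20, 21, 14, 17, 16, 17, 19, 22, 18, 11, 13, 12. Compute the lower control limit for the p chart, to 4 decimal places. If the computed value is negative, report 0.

p̄ = Σdᵢ / (k·n) = 313 / (18 × 300) = 0.05796
LCL = p̄ − 3·√(p̄(1−p̄)/n) = 0.05796 − 3 × 0.01349 = 0.01749

0.0175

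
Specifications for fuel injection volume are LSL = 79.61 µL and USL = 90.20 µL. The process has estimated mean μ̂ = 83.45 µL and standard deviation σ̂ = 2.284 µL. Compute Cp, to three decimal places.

0.773

Cp = (USL − LSL) / (6σ̂) = (90.20 − 79.61) / (6 × 2.284) = 10.5900 / 13.7040 = 0.7728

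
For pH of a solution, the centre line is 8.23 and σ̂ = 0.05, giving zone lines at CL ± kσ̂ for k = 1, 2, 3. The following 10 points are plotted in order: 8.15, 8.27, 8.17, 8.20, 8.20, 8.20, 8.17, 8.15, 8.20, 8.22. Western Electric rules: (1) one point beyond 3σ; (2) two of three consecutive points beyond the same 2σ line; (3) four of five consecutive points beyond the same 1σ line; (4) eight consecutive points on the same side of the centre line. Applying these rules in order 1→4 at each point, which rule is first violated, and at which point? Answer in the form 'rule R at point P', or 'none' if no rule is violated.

Zone of each point (C = within 1σ̂, B = 1σ̂–2σ̂, A = 2σ̂–3σ̂, * = beyond 3σ̂; sign = side of CL): 1:-B, 2:+C, 3:-B, 4:-C, 5:-C, 6:-C, 7:-B, 8:-B, 9:-C, 10:-C
Rule 4 (eight consecutive points on the same side of the centre line) is satisfied at point 10.

rule 4 at point 10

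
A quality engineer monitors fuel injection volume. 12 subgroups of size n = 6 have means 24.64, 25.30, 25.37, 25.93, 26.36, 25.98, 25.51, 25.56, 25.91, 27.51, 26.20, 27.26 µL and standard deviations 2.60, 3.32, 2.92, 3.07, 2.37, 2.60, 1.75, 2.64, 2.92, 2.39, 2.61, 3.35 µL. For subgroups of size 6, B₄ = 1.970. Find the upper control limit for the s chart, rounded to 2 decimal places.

s̄ = (2.60 + 3.32 + 2.92 + 3.07 + 2.37 + 2.60 + 1.75 + 2.64 + 2.92 + 2.39 + 2.61 + 3.35) / 12 = 2.7117
UCL_s = B₄·s̄ = 1.970 × 2.7117 = 5.3420

5.34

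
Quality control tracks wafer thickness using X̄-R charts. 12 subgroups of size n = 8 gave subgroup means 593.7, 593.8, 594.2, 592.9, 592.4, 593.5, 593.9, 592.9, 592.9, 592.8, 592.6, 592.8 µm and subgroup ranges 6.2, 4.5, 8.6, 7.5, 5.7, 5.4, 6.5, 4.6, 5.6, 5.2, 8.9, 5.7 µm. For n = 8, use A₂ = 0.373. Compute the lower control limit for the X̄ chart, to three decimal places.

X̄̄ = (593.7 + 593.8 + 594.2 + 592.9 + 592.4 + 593.5 + 593.9 + 592.9 + 592.9 + 592.8 + 592.6 + 592.8) / 12 = 7118.4000 / 12 = 593.2000
R̄ = (6.2 + 4.5 + 8.6 + 7.5 + 5.7 + 5.4 + 6.5 + 4.6 + 5.6 + 5.2 + 8.9 + 5.7) / 12 = 74.4000 / 12 = 6.2000
LCL = X̄̄ − A₂·R̄ = 593.2000 − 0.373 × 6.2000 = 590.8874

590.887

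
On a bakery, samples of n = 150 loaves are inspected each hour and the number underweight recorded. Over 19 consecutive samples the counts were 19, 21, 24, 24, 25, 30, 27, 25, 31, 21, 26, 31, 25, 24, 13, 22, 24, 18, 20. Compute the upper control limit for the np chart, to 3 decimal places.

37.082

p̄ = Σdᵢ / (k·n) = 450 / (19 × 150) = 0.15789
UCL = np̄ + 3·√(np̄(1−p̄)) = 23.6842 + 3 × √(23.6842×0.84211) = 23.6842 + 3 × 4.4659 = 37.0820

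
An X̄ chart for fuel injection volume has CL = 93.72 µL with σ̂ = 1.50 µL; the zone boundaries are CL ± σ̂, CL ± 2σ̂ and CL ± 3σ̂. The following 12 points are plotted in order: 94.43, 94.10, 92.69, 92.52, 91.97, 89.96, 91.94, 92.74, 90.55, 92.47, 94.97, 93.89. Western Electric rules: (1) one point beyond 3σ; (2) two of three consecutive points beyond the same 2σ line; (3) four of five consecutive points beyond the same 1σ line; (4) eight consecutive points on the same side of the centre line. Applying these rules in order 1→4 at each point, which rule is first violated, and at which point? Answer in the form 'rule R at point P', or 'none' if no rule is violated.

rule 3 at point 9

Zone of each point (C = within 1σ̂, B = 1σ̂–2σ̂, A = 2σ̂–3σ̂, * = beyond 3σ̂; sign = side of CL): 1:+C, 2:+C, 3:-C, 4:-C, 5:-B, 6:-A, 7:-B, 8:-C, 9:-A, 10:-C, 11:+C, 12:+C
Rule 3 (four of five consecutive points beyond the same 1σ limit) is satisfied at point 9.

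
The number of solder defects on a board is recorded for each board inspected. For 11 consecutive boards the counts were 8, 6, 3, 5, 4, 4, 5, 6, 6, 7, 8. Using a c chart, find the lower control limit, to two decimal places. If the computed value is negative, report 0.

c̄ = (8 + 6 + 3 + 5 + 4 + 4 + 5 + 6 + 6 + 7 + 8) / 11 = 62 / 11 = 5.6364
LCL = c̄ − 3√c̄ = 5.6364 − 3 × 2.3741 = -1.4859 → 0 (cannot be negative)

0.00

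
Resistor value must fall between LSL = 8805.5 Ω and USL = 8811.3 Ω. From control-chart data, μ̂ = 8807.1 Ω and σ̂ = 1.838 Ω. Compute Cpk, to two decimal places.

0.29

Cpu = (USL − μ̂) / (3σ̂) = (8811.3 − 8807.1) / (3 × 1.838) = 0.7617; Cpl = (μ̂ − LSL) / (3σ̂) = (8807.1 − 8805.5) / (3 × 1.838) = 0.2902; Cpk = min(Cpu, Cpl) = 0.2902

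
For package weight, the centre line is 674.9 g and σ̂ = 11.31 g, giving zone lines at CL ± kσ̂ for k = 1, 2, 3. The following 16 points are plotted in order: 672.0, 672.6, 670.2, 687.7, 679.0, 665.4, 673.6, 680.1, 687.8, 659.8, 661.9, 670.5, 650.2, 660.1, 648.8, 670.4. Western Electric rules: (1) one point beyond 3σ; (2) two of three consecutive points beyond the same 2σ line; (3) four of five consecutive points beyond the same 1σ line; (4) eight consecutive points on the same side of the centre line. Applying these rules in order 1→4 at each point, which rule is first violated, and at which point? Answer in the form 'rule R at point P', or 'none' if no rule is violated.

rule 3 at point 14

Zone of each point (C = within 1σ̂, B = 1σ̂–2σ̂, A = 2σ̂–3σ̂, * = beyond 3σ̂; sign = side of CL): 1:-C, 2:-C, 3:-C, 4:+B, 5:+C, 6:-C, 7:-C, 8:+C, 9:+B, 10:-B, 11:-B, 12:-C, 13:-A, 14:-B, 15:-A, 16:-C
Rule 3 (four of five consecutive points beyond the same 1σ limit) is satisfied at point 14.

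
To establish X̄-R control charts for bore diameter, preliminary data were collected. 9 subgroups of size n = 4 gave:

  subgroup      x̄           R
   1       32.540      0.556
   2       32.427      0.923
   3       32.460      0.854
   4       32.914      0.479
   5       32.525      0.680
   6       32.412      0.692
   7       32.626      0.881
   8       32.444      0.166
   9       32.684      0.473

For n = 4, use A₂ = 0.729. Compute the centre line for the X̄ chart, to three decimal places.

X̄̄ = (32.540 + 32.427 + 32.460 + 32.914 + 32.525 + 32.412 + 32.626 + 32.444 + 32.684) / 9 = 293.0320 / 9 = 32.5591
CL = X̄̄ = 32.5591

32.559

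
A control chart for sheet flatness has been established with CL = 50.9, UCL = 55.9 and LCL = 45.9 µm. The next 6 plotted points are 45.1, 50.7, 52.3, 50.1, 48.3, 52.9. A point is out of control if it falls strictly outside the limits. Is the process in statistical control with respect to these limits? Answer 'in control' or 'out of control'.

out of control

Compare each point to [45.9, 55.9]: sample 1 = 45.1 < LCL.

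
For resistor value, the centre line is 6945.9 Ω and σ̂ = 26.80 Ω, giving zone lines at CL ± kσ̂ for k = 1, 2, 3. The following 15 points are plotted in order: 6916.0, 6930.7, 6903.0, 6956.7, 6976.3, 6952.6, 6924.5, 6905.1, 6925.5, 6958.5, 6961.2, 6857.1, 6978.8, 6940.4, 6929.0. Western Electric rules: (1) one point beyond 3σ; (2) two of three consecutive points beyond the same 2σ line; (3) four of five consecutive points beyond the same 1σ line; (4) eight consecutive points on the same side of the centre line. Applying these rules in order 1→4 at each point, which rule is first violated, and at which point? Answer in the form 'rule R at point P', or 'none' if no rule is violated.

rule 1 at point 12

Zone of each point (C = within 1σ̂, B = 1σ̂–2σ̂, A = 2σ̂–3σ̂, * = beyond 3σ̂; sign = side of CL): 1:-B, 2:-C, 3:-B, 4:+C, 5:+B, 6:+C, 7:-C, 8:-B, 9:-C, 10:+C, 11:+C, 12:-*, 13:+B, 14:-C, 15:-C
Rule 1 (one point beyond the 3σ limits) is satisfied at point 12.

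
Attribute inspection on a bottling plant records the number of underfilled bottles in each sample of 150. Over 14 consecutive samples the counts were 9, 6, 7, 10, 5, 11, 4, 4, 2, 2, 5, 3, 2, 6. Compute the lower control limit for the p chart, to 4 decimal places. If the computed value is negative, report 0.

p̄ = Σdᵢ / (k·n) = 76 / (14 × 150) = 0.03619
LCL = p̄ − 3·√(p̄(1−p̄)/n) = 0.03619 − 3 × 0.01525 = -0.00956 → 0 (negative, so LCL = 0)

0.0000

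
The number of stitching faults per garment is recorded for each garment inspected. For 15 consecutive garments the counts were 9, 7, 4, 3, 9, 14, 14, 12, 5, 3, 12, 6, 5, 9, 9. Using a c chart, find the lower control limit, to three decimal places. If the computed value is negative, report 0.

c̄ = (9 + 7 + 4 + 3 + 9 + 14 + 14 + 12 + 5 + 3 + 12 + 6 + 5 + 9 + 9) / 15 = 121 / 15 = 8.0667
LCL = c̄ − 3√c̄ = 8.0667 − 3 × 2.8402 = -0.4539 → 0 (cannot be negative)

0.000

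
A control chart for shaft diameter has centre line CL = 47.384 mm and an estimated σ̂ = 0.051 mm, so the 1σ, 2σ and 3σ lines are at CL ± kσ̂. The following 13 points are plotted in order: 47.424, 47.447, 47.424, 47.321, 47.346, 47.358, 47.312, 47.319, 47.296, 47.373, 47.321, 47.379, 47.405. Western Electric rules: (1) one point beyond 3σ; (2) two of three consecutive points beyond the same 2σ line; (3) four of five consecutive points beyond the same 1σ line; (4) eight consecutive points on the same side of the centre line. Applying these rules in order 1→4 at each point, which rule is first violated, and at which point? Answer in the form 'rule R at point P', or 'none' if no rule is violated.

Zone of each point (C = within 1σ̂, B = 1σ̂–2σ̂, A = 2σ̂–3σ̂, * = beyond 3σ̂; sign = side of CL): 1:+C, 2:+B, 3:+C, 4:-B, 5:-C, 6:-C, 7:-B, 8:-B, 9:-B, 10:-C, 11:-B, 12:-C, 13:+C
Rule 3 (four of five consecutive points beyond the same 1σ limit) is satisfied at point 11.

rule 3 at point 11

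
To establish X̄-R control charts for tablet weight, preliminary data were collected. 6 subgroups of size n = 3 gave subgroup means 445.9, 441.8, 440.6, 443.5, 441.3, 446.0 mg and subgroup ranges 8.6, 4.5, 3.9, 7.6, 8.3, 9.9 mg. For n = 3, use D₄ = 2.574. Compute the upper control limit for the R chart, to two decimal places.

R̄ = (8.6 + 4.5 + 3.9 + 7.6 + 8.3 + 9.9) / 6 = 42.8000 / 6 = 7.1333
UCL_R = D₄·R̄ = 2.574 × 7.1333 = 18.3612

18.36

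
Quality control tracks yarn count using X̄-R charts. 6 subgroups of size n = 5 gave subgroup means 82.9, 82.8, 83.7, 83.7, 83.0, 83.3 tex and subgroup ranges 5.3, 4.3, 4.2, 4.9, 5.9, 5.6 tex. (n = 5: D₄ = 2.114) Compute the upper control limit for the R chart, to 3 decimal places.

R̄ = (5.3 + 4.3 + 4.2 + 4.9 + 5.9 + 5.6) / 6 = 30.2000 / 6 = 5.0333
UCL_R = D₄·R̄ = 2.114 × 5.0333 = 10.6405

10.640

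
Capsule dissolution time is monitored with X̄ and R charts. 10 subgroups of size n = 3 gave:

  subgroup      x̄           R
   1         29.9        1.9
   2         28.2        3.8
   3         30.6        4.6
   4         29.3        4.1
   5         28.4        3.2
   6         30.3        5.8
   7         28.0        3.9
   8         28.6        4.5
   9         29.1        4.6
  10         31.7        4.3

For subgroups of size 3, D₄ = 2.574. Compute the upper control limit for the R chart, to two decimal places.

10.48

R̄ = (1.9 + 3.8 + 4.6 + 4.1 + 3.2 + 5.8 + 3.9 + 4.5 + 4.6 + 4.3) / 10 = 40.7000 / 10 = 4.0700
UCL_R = D₄·R̄ = 2.574 × 4.0700 = 10.4762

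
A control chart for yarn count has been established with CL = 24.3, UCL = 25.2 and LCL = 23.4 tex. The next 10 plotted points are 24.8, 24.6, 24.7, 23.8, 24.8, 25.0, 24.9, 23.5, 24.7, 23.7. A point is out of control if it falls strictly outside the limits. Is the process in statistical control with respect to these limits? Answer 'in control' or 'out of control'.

All 10 points lie within [23.4, 25.2].

in control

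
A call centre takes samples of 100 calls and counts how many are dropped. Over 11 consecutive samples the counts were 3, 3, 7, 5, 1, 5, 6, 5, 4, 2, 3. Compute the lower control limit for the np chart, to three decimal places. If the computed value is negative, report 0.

0.000

p̄ = Σdᵢ / (k·n) = 44 / (11 × 100) = 0.04000
LCL = np̄ − 3·√(np̄(1−p̄)) = 4.0000 − 3 × 1.9596 = -1.8788 → 0 (negative, so LCL = 0)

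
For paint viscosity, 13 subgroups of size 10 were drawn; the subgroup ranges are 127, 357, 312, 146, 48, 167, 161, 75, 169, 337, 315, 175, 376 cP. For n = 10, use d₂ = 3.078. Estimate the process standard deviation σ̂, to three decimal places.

69.101

R̄ = (127 + 357 + 312 + 146 + 48 + 167 + 161 + 75 + 169 + 337 + 315 + 175 + 376) / 13 = 212.6923
σ̂ = R̄ / d₂ = 212.6923 / 3.078 = 69.1008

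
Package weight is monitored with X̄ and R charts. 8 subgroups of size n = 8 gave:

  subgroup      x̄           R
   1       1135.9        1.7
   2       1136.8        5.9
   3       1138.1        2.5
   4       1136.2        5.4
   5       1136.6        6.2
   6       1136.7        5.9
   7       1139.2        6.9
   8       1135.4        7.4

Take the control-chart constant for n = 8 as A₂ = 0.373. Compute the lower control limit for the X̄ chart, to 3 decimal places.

1134.909

X̄̄ = (1135.9 + 1136.8 + 1138.1 + 1136.2 + 1136.6 + 1136.7 + 1139.2 + 1135.4) / 8 = 9094.9000 / 8 = 1136.8625
R̄ = (1.7 + 5.9 + 2.5 + 5.4 + 6.2 + 5.9 + 6.9 + 7.4) / 8 = 41.9000 / 8 = 5.2375
LCL = X̄̄ − A₂·R̄ = 1136.8625 − 0.373 × 5.2375 = 1134.9089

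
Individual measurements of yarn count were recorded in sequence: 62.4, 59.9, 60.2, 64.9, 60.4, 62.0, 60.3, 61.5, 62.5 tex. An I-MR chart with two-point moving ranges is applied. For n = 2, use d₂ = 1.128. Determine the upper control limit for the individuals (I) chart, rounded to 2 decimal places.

X̄ = (62.4 + 59.9 + 60.2 + 64.9 + 60.4 + 62.0 + 60.3 + 61.5 + 62.5) / 9 = 61.5667
Moving ranges: 2.5, 0.3, 4.7, 4.5, 1.6, 1.7, 1.2, 1.0; M̄R̄ = 17.5000 / 8 = 2.1875
UCL = X̄ + 3·M̄R̄/d₂ = 61.5667 + 3 × 2.1875 / 1.128 = 67.3845

67.38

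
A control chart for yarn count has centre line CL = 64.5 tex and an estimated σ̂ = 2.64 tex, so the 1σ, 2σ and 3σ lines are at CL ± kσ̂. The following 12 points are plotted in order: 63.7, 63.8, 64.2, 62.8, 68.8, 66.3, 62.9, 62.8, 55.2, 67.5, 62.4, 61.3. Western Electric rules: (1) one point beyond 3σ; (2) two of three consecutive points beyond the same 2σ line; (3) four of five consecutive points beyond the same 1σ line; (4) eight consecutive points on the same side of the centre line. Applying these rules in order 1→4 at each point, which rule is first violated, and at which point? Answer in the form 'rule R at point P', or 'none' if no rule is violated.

Zone of each point (C = within 1σ̂, B = 1σ̂–2σ̂, A = 2σ̂–3σ̂, * = beyond 3σ̂; sign = side of CL): 1:-C, 2:-C, 3:-C, 4:-C, 5:+B, 6:+C, 7:-C, 8:-C, 9:-*, 10:+B, 11:-C, 12:-B
Rule 1 (one point beyond the 3σ limits) is satisfied at point 9.

rule 1 at point 9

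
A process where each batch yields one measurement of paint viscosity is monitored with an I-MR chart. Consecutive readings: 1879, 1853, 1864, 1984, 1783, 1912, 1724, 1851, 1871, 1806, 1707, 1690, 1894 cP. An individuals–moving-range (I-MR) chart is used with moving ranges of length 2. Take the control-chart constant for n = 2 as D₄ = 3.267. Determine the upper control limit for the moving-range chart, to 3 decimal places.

Moving ranges: 26, 11, 120, 201, 129, 188, 127, 20, 65, 99, 17, 204; M̄R̄ = 1207.0000 / 12 = 100.5833
UCL_MR = D₄·M̄R̄ = 3.267 × 100.5833 = 328.6058

328.606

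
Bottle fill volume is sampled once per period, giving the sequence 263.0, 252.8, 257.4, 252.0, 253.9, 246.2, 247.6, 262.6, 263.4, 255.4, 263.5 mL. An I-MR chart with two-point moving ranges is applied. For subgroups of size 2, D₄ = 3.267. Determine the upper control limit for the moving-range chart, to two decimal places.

20.61

Moving ranges: 10.2, 4.6, 5.4, 1.9, 7.7, 1.4, 15.0, 0.8, 8.0, 8.1; M̄R̄ = 63.1000 / 10 = 6.3100
UCL_MR = D₄·M̄R̄ = 3.267 × 6.3100 = 20.6148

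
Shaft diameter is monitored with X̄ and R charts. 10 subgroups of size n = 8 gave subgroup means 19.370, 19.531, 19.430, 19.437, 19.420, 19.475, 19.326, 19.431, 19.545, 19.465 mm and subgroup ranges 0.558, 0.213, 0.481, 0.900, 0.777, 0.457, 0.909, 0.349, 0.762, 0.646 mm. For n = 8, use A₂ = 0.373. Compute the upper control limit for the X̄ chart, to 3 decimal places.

19.669

X̄̄ = (19.370 + 19.531 + 19.430 + 19.437 + 19.420 + 19.475 + 19.326 + 19.431 + 19.545 + 19.465) / 10 = 194.4300 / 10 = 19.4430
R̄ = (0.558 + 0.213 + 0.481 + 0.900 + 0.777 + 0.457 + 0.909 + 0.349 + 0.762 + 0.646) / 10 = 6.0520 / 10 = 0.6052
UCL = X̄̄ + A₂·R̄ = 19.4430 + 0.373 × 0.6052 = 19.6687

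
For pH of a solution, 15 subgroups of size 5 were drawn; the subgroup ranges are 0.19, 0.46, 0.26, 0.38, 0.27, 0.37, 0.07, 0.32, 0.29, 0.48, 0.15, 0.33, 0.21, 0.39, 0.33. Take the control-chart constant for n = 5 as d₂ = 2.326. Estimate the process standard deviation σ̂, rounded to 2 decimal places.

0.13

R̄ = (0.19 + 0.46 + 0.26 + 0.38 + 0.27 + 0.37 + 0.07 + 0.32 + 0.29 + 0.48 + 0.15 + 0.33 + 0.21 + 0.39 + 0.33) / 15 = 0.3000
σ̂ = R̄ / d₂ = 0.3000 / 2.326 = 0.1290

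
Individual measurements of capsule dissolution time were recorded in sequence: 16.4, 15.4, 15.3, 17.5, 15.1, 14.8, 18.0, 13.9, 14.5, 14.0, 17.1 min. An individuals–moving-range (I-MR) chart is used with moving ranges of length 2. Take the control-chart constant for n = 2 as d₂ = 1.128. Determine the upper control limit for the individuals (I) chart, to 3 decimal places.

X̄ = (16.4 + 15.4 + 15.3 + 17.5 + 15.1 + 14.8 + 18.0 + 13.9 + 14.5 + 14.0 + 17.1) / 11 = 15.6364
Moving ranges: 1.0, 0.1, 2.2, 2.4, 0.3, 3.2, 4.1, 0.6, 0.5, 3.1; M̄R̄ = 17.5000 / 10 = 1.7500
UCL = X̄ + 3·M̄R̄/d₂ = 15.6364 + 3 × 1.7500 / 1.128 = 20.2906

20.291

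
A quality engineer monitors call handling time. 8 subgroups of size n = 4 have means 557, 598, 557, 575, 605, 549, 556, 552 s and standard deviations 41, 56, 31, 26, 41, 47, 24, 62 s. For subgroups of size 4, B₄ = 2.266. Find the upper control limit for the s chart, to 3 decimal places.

92.906

s̄ = (41 + 56 + 31 + 26 + 41 + 47 + 24 + 62) / 8 = 41.0000
UCL_s = B₄·s̄ = 2.266 × 41.0000 = 92.9060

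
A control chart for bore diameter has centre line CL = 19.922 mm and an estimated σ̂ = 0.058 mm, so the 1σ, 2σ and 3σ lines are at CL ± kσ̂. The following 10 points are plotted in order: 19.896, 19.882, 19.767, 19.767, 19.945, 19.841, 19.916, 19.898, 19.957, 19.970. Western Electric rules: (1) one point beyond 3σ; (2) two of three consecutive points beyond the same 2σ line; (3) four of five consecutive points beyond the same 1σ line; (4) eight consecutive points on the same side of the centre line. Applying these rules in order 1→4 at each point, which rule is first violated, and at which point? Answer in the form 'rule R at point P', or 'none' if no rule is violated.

rule 2 at point 4

Zone of each point (C = within 1σ̂, B = 1σ̂–2σ̂, A = 2σ̂–3σ̂, * = beyond 3σ̂; sign = side of CL): 1:-C, 2:-C, 3:-A, 4:-A, 5:+C, 6:-B, 7:-C, 8:-C, 9:+C, 10:+C
Rule 2 (two of three consecutive points beyond the same 2σ limit) is satisfied at point 4.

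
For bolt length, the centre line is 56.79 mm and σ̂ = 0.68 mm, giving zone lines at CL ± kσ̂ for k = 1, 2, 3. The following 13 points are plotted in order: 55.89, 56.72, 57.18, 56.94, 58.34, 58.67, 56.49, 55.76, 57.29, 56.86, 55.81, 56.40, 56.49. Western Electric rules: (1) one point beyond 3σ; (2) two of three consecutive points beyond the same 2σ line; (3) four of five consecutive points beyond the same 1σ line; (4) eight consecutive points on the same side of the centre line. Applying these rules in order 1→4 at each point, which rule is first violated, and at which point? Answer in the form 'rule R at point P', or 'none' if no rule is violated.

rule 2 at point 6

Zone of each point (C = within 1σ̂, B = 1σ̂–2σ̂, A = 2σ̂–3σ̂, * = beyond 3σ̂; sign = side of CL): 1:-B, 2:-C, 3:+C, 4:+C, 5:+A, 6:+A, 7:-C, 8:-B, 9:+C, 10:+C, 11:-B, 12:-C, 13:-C
Rule 2 (two of three consecutive points beyond the same 2σ limit) is satisfied at point 6.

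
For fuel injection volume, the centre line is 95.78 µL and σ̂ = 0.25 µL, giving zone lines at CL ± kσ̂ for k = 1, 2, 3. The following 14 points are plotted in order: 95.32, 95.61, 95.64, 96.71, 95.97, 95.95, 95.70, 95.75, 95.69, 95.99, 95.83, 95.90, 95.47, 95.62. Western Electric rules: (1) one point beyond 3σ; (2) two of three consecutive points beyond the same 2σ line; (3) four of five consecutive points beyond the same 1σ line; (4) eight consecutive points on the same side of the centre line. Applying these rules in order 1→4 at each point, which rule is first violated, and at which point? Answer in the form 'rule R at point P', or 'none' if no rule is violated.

Zone of each point (C = within 1σ̂, B = 1σ̂–2σ̂, A = 2σ̂–3σ̂, * = beyond 3σ̂; sign = side of CL): 1:-B, 2:-C, 3:-C, 4:+*, 5:+C, 6:+C, 7:-C, 8:-C, 9:-C, 10:+C, 11:+C, 12:+C, 13:-B, 14:-C
Rule 1 (one point beyond the 3σ limits) is satisfied at point 4.

rule 1 at point 4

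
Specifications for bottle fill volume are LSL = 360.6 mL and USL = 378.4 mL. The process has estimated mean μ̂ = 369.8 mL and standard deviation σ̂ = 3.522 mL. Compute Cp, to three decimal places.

0.842

Cp = (USL − LSL) / (6σ̂) = (378.4 − 360.6) / (6 × 3.522) = 17.8000 / 21.1320 = 0.8423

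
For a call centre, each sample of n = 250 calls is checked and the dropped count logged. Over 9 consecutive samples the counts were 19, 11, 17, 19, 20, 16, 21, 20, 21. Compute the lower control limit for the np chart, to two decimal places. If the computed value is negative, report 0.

5.89

p̄ = Σdᵢ / (k·n) = 164 / (9 × 250) = 0.07289
LCL = np̄ − 3·√(np̄(1−p̄)) = 18.2222 − 3 × 4.1102 = 5.8915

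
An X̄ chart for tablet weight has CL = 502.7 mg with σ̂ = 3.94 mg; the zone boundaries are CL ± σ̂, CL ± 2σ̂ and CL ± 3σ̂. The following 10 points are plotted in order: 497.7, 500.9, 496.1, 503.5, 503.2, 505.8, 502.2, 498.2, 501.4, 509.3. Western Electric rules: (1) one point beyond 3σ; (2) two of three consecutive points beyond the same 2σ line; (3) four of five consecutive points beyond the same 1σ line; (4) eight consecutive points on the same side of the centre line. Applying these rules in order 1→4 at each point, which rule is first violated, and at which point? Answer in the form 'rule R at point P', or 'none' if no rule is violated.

Zone of each point (C = within 1σ̂, B = 1σ̂–2σ̂, A = 2σ̂–3σ̂, * = beyond 3σ̂; sign = side of CL): 1:-B, 2:-C, 3:-B, 4:+C, 5:+C, 6:+C, 7:-C, 8:-B, 9:-C, 10:+B
No rule fires across all 10 points.

none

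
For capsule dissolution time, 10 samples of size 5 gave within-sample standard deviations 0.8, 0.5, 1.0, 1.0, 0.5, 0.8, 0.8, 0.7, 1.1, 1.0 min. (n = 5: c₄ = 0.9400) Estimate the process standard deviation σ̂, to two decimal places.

s̄ = (0.8 + 0.5 + 1.0 + 1.0 + 0.5 + 0.8 + 0.8 + 0.7 + 1.1 + 1.0) / 10 = 0.8200
σ̂ = s̄ / c₄ = 0.8200 / 0.9400 = 0.8723

0.87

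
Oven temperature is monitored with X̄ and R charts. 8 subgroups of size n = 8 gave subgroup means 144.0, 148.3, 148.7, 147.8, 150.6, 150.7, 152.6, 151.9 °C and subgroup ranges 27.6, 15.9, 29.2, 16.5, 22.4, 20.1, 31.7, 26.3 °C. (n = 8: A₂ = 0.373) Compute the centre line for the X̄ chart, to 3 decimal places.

149.325

X̄̄ = (144.0 + 148.3 + 148.7 + 147.8 + 150.6 + 150.7 + 152.6 + 151.9) / 8 = 1194.6000 / 8 = 149.3250
CL = X̄̄ = 149.3250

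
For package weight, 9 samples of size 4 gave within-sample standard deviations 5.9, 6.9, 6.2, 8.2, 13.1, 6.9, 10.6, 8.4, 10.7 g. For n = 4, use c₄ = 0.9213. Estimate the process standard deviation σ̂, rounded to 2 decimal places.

9.27

s̄ = (5.9 + 6.9 + 6.2 + 8.2 + 13.1 + 6.9 + 10.6 + 8.4 + 10.7) / 9 = 8.5444
σ̂ = s̄ / c₄ = 8.5444 / 0.9213 = 9.2743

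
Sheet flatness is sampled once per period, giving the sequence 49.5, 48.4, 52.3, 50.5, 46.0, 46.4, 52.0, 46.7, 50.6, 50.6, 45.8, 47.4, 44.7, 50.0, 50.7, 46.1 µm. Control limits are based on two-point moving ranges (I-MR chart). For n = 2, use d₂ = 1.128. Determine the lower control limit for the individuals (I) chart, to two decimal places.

40.41

X̄ = (49.5 + 48.4 + 52.3 + 50.5 + 46.0 + 46.4 + 52.0 + 46.7 + 50.6 + 50.6 + 45.8 + 47.4 + 44.7 + 50.0 + 50.7 + 46.1) / 16 = 48.6063
Moving ranges: 1.1, 3.9, 1.8, 4.5, 0.4, 5.6, 5.3, 3.9, 0.0, 4.8, 1.6, 2.7, 5.3, 0.7, 4.6; M̄R̄ = 46.2000 / 15 = 3.0800
LCL = X̄ − 3·M̄R̄/d₂ = 48.6063 − 3 × 3.0800 / 1.128 = 40.4148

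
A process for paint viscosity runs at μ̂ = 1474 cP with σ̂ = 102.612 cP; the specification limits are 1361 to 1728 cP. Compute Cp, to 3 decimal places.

0.596

Cp = (USL − LSL) / (6σ̂) = (1728 − 1361) / (6 × 102.612) = 367.0000 / 615.6720 = 0.5961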